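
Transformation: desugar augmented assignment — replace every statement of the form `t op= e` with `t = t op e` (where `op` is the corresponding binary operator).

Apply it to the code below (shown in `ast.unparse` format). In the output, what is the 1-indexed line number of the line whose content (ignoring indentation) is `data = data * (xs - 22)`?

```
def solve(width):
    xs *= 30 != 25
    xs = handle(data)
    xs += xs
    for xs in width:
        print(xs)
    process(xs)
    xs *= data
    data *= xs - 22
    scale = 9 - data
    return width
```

9

Transformed code:
def solve(width):
    xs = xs * (30 != 25)
    xs = handle(data)
    xs = xs + xs
    for xs in width:
        print(xs)
    process(xs)
    xs = xs * data
    data = data * (xs - 22)
    scale = 9 - data
    return width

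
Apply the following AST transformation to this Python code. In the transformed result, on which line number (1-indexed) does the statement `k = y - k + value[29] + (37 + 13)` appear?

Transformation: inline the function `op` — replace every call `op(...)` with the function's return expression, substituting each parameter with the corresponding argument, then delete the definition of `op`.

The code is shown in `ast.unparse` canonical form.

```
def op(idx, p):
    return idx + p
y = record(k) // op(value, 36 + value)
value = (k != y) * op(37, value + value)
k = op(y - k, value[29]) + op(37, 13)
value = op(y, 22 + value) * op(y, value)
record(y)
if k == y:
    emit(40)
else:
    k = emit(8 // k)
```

3

Transformed code:
y = record(k) // (value + (36 + value))
value = (k != y) * (37 + (value + value))
k = y - k + value[29] + (37 + 13)
value = (y + (22 + value)) * (y + value)
record(y)
if k == y:
    emit(40)
else:
    k = emit(8 // k)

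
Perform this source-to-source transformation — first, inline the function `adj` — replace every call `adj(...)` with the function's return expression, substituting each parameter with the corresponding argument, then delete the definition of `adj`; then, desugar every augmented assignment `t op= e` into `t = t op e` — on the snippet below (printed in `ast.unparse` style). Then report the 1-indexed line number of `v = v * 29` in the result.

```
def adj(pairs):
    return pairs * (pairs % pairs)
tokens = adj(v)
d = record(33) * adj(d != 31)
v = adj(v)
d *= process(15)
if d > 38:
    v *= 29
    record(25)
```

Transformed code:
tokens = v * (v % v)
d = record(33) * ((d != 31) * ((d != 31) % (d != 31)))
v = v * (v % v)
d = d * process(15)
if d > 38:
    v = v * 29
    record(25)

6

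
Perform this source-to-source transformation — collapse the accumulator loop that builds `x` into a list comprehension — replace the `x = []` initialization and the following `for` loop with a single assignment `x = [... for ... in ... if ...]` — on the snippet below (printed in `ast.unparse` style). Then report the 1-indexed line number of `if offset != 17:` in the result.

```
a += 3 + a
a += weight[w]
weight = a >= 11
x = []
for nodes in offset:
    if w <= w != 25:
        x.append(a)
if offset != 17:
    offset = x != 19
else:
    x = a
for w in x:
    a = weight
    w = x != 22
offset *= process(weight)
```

Transformed code:
a += 3 + a
a += weight[w]
weight = a >= 11
x = [a for nodes in offset if w <= w != 25]
if offset != 17:
    offset = x != 19
else:
    x = a
for w in x:
    a = weight
    w = x != 22
offset *= process(weight)

5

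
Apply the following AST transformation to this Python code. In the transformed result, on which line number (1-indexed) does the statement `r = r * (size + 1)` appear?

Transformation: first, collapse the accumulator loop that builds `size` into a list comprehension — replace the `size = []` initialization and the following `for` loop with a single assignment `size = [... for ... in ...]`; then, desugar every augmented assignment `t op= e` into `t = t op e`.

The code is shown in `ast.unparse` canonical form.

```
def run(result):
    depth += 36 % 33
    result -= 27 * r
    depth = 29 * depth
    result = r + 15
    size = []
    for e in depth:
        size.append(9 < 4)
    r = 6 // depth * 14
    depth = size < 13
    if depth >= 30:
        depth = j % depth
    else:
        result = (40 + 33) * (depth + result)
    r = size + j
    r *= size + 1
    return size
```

Transformed code:
def run(result):
    depth = depth + 36 % 33
    result = result - 27 * r
    depth = 29 * depth
    result = r + 15
    size = [9 < 4 for e in depth]
    r = 6 // depth * 14
    depth = size < 13
    if depth >= 30:
        depth = j % depth
    else:
        result = (40 + 33) * (depth + result)
    r = size + j
    r = r * (size + 1)
    return size

14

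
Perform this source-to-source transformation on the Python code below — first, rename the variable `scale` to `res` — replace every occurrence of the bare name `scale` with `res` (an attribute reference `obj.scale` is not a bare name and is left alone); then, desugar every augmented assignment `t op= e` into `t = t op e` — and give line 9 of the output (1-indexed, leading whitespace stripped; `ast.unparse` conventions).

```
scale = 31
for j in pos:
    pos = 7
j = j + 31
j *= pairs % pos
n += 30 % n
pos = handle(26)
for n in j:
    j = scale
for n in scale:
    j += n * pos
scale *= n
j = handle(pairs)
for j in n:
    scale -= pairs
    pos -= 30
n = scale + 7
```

j = res

Transformed code:
res = 31
for j in pos:
    pos = 7
j = j + 31
j = j * (pairs % pos)
n = n + 30 % n
pos = handle(26)
for n in j:
    j = res
for n in res:
    j = j + n * pos
res = res * n
j = handle(pairs)
for j in n:
    res = res - pairs
    pos = pos - 30
n = res + 7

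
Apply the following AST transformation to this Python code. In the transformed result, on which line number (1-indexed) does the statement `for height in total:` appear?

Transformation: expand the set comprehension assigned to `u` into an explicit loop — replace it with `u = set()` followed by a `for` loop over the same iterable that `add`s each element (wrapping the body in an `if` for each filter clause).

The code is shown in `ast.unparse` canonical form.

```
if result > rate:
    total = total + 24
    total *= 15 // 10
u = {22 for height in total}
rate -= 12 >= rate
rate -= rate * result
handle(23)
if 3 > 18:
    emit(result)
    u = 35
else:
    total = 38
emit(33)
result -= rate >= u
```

5

Transformed code:
if result > rate:
    total = total + 24
    total *= 15 // 10
u = set()
for height in total:
    u.add(22)
rate -= 12 >= rate
rate -= rate * result
handle(23)
if 3 > 18:
    emit(result)
    u = 35
else:
    total = 38
emit(33)
result -= rate >= u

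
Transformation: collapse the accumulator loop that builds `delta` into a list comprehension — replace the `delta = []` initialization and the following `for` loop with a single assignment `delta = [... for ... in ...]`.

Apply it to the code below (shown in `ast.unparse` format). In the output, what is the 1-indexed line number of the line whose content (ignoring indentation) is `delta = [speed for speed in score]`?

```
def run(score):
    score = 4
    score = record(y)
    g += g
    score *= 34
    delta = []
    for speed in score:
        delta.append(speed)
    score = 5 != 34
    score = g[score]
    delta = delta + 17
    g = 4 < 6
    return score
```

Transformed code:
def run(score):
    score = 4
    score = record(y)
    g += g
    score *= 34
    delta = [speed for speed in score]
    score = 5 != 34
    score = g[score]
    delta = delta + 17
    g = 4 < 6
    return score

6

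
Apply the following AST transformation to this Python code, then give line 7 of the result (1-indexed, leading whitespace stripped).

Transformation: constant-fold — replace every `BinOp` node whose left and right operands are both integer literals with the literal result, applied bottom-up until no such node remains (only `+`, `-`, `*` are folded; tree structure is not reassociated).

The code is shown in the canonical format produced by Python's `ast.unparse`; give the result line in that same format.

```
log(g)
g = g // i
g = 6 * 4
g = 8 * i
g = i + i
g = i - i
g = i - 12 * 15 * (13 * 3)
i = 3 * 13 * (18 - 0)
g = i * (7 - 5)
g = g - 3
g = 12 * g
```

Transformed code:
log(g)
g = g // i
g = 24
g = 8 * i
g = i + i
g = i - i
g = i - 7020
i = 702
g = i * 2
g = g - 3
g = 12 * g

g = i - 7020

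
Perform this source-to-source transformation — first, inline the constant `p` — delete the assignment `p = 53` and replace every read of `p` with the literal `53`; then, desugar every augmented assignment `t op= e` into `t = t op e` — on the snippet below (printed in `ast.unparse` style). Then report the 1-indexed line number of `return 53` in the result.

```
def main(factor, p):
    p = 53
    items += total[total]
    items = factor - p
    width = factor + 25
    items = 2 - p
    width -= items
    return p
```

Transformed code:
def main(factor, p):
    items = items + total[total]
    items = factor - 53
    width = factor + 25
    items = 2 - 53
    width = width - items
    return 53

7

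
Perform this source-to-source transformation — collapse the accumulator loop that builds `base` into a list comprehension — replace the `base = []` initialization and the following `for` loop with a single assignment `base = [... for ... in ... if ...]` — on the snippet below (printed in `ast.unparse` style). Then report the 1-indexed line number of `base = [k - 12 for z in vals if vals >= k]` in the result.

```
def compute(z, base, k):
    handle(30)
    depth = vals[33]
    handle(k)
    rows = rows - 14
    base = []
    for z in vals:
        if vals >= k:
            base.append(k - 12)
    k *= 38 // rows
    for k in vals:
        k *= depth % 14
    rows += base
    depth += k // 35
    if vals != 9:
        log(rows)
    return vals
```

6

Transformed code:
def compute(z, base, k):
    handle(30)
    depth = vals[33]
    handle(k)
    rows = rows - 14
    base = [k - 12 for z in vals if vals >= k]
    k *= 38 // rows
    for k in vals:
        k *= depth % 14
    rows += base
    depth += k // 35
    if vals != 9:
        log(rows)
    return vals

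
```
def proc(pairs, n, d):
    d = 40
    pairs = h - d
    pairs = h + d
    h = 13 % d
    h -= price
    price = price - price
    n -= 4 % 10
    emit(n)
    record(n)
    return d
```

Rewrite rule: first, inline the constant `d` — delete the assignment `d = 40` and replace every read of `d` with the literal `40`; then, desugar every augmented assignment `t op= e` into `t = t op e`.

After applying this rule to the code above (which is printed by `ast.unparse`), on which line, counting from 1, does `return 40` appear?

10

Transformed code:
def proc(pairs, n, d):
    pairs = h - 40
    pairs = h + 40
    h = 13 % 40
    h = h - price
    price = price - price
    n = n - 4 % 10
    emit(n)
    record(n)
    return 40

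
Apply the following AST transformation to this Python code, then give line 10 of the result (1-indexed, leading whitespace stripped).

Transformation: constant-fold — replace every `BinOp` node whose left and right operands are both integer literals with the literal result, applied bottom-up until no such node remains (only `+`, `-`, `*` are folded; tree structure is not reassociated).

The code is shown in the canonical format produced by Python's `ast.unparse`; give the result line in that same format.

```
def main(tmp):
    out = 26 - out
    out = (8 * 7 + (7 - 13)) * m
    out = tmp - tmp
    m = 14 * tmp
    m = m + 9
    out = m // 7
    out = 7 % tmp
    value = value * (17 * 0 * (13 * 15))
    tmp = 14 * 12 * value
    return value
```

tmp = 168 * value

Transformed code:
def main(tmp):
    out = 26 - out
    out = 50 * m
    out = tmp - tmp
    m = 14 * tmp
    m = m + 9
    out = m // 7
    out = 7 % tmp
    value = value * 0
    tmp = 168 * value
    return value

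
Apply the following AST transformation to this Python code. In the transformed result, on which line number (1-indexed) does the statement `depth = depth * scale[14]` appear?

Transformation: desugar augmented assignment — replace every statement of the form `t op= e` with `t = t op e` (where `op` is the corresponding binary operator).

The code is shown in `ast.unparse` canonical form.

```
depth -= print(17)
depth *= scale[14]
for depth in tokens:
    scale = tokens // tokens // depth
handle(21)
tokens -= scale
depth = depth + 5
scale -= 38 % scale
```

Transformed code:
depth = depth - print(17)
depth = depth * scale[14]
for depth in tokens:
    scale = tokens // tokens // depth
handle(21)
tokens = tokens - scale
depth = depth + 5
scale = scale - 38 % scale

2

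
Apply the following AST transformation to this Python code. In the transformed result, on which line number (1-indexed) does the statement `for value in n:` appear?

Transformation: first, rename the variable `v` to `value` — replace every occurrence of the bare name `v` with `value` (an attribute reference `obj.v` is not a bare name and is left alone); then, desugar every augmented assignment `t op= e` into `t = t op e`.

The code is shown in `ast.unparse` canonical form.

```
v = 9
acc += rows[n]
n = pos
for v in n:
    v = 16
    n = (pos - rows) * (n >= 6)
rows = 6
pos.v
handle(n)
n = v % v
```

4

Transformed code:
value = 9
acc = acc + rows[n]
n = pos
for value in n:
    value = 16
    n = (pos - rows) * (n >= 6)
rows = 6
pos.v
handle(n)
n = value % value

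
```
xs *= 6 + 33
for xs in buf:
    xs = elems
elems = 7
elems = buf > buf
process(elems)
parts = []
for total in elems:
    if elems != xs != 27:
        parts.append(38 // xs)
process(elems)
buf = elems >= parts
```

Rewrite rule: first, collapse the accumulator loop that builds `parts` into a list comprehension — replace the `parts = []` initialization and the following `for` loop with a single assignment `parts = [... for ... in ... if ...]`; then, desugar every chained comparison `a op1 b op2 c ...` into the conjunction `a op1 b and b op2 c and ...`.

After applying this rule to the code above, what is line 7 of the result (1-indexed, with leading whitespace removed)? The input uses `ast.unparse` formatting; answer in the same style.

Transformed code:
xs *= 6 + 33
for xs in buf:
    xs = elems
elems = 7
elems = buf > buf
process(elems)
parts = [38 // xs for total in elems if elems != xs and xs != 27]
process(elems)
buf = elems >= parts

parts = [38 // xs for total in elems if elems != xs and xs != 27]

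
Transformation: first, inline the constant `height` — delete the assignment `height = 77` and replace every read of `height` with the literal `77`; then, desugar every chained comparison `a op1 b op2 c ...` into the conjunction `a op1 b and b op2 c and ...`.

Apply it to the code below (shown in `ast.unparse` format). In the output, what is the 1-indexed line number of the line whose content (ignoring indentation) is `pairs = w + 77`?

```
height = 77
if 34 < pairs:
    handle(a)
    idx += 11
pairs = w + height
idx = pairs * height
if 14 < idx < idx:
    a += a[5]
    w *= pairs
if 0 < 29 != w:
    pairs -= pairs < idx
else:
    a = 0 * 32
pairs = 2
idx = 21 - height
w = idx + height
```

4

Transformed code:
if 34 < pairs:
    handle(a)
    idx += 11
pairs = w + 77
idx = pairs * 77
if 14 < idx and idx < idx:
    a += a[5]
    w *= pairs
if 0 < 29 and 29 != w:
    pairs -= pairs < idx
else:
    a = 0 * 32
pairs = 2
idx = 21 - 77
w = idx + 77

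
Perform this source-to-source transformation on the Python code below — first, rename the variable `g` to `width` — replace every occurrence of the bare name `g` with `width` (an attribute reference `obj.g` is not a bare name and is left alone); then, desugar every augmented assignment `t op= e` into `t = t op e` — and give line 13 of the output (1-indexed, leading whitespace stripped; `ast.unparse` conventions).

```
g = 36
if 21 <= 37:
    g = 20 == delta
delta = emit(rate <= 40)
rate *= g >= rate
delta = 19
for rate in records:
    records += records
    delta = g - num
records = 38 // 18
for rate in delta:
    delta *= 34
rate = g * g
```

rate = width * width

Transformed code:
width = 36
if 21 <= 37:
    width = 20 == delta
delta = emit(rate <= 40)
rate = rate * (width >= rate)
delta = 19
for rate in records:
    records = records + records
    delta = width - num
records = 38 // 18
for rate in delta:
    delta = delta * 34
rate = width * width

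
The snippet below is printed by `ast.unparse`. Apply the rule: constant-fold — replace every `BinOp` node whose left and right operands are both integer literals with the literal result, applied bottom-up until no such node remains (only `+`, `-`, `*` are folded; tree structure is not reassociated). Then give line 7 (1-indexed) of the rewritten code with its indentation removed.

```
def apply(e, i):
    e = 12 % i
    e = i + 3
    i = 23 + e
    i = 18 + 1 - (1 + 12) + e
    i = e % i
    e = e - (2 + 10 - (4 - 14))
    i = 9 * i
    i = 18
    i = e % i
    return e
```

e = e - 22

Transformed code:
def apply(e, i):
    e = 12 % i
    e = i + 3
    i = 23 + e
    i = 6 + e
    i = e % i
    e = e - 22
    i = 9 * i
    i = 18
    i = e % i
    return e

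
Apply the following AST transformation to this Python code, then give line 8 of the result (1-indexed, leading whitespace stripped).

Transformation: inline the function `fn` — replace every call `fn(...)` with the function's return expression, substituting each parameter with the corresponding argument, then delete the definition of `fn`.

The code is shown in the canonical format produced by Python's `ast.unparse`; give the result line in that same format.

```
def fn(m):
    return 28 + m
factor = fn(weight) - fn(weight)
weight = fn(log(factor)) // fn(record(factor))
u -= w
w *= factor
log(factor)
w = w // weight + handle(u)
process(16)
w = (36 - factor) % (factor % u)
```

Transformed code:
factor = 28 + weight - (28 + weight)
weight = (28 + log(factor)) // (28 + record(factor))
u -= w
w *= factor
log(factor)
w = w // weight + handle(u)
process(16)
w = (36 - factor) % (factor % u)

w = (36 - factor) % (factor % u)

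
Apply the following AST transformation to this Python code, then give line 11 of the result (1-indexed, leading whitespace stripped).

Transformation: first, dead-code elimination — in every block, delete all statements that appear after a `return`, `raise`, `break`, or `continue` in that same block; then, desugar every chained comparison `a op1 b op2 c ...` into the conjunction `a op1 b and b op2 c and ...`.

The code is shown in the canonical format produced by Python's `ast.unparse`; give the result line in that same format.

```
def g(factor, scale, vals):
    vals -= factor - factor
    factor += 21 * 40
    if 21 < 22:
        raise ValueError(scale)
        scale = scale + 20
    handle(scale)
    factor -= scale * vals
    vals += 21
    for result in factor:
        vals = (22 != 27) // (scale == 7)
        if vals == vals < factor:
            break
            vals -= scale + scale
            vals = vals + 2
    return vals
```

if vals == vals and vals < factor:

Transformed code:
def g(factor, scale, vals):
    vals -= factor - factor
    factor += 21 * 40
    if 21 < 22:
        raise ValueError(scale)
    handle(scale)
    factor -= scale * vals
    vals += 21
    for result in factor:
        vals = (22 != 27) // (scale == 7)
        if vals == vals and vals < factor:
            break
    return vals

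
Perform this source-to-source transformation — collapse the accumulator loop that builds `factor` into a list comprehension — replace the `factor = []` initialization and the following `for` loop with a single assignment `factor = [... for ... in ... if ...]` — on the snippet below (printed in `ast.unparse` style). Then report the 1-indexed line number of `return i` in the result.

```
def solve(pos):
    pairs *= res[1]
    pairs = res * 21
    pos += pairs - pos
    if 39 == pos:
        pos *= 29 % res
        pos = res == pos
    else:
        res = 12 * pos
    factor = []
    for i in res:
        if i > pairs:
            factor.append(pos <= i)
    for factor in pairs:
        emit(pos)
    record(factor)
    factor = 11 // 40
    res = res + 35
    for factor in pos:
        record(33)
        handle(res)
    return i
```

19

Transformed code:
def solve(pos):
    pairs *= res[1]
    pairs = res * 21
    pos += pairs - pos
    if 39 == pos:
        pos *= 29 % res
        pos = res == pos
    else:
        res = 12 * pos
    factor = [pos <= i for i in res if i > pairs]
    for factor in pairs:
        emit(pos)
    record(factor)
    factor = 11 // 40
    res = res + 35
    for factor in pos:
        record(33)
        handle(res)
    return i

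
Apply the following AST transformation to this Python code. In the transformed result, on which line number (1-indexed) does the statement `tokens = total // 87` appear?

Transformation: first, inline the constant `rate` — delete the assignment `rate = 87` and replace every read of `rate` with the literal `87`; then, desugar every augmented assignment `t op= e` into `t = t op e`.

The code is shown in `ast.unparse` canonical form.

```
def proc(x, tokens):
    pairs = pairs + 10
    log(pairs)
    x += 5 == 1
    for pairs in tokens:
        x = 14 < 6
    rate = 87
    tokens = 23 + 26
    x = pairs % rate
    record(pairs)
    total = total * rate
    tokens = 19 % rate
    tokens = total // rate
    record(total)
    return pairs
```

Transformed code:
def proc(x, tokens):
    pairs = pairs + 10
    log(pairs)
    x = x + (5 == 1)
    for pairs in tokens:
        x = 14 < 6
    tokens = 23 + 26
    x = pairs % 87
    record(pairs)
    total = total * 87
    tokens = 19 % 87
    tokens = total // 87
    record(total)
    return pairs

12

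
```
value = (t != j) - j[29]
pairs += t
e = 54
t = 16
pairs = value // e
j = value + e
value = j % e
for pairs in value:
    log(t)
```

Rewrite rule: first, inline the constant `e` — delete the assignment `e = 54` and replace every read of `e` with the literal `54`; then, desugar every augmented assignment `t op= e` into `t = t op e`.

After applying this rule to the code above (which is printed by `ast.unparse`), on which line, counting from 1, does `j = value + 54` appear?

Transformed code:
value = (t != j) - j[29]
pairs = pairs + t
t = 16
pairs = value // 54
j = value + 54
value = j % 54
for pairs in value:
    log(t)

5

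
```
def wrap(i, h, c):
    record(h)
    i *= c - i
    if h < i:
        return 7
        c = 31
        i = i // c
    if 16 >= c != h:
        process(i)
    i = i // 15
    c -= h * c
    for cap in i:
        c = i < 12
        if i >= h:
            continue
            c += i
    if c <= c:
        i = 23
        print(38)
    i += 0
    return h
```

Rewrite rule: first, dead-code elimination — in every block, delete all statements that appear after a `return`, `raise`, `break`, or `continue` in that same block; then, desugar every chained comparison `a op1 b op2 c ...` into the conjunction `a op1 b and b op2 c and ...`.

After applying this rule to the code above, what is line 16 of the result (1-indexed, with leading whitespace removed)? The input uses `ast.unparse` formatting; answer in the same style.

Transformed code:
def wrap(i, h, c):
    record(h)
    i *= c - i
    if h < i:
        return 7
    if 16 >= c and c != h:
        process(i)
    i = i // 15
    c -= h * c
    for cap in i:
        c = i < 12
        if i >= h:
            continue
    if c <= c:
        i = 23
        print(38)
    i += 0
    return h

print(38)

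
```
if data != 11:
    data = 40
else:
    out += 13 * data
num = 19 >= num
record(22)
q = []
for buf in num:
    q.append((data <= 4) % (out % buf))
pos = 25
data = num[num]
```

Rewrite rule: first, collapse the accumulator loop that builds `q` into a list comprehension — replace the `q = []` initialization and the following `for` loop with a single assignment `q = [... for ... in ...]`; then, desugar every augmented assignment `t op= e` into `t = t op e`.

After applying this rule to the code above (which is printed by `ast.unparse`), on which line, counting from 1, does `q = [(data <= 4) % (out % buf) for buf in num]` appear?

Transformed code:
if data != 11:
    data = 40
else:
    out = out + 13 * data
num = 19 >= num
record(22)
q = [(data <= 4) % (out % buf) for buf in num]
pos = 25
data = num[num]

7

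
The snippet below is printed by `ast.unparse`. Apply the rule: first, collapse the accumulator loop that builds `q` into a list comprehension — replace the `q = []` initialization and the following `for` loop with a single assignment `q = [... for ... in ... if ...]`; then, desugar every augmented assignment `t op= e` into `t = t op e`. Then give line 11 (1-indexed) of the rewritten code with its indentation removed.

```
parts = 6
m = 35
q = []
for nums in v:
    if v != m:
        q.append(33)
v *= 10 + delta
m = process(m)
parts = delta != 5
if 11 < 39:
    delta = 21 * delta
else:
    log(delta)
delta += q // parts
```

Transformed code:
parts = 6
m = 35
q = [33 for nums in v if v != m]
v = v * (10 + delta)
m = process(m)
parts = delta != 5
if 11 < 39:
    delta = 21 * delta
else:
    log(delta)
delta = delta + q // parts

delta = delta + q // parts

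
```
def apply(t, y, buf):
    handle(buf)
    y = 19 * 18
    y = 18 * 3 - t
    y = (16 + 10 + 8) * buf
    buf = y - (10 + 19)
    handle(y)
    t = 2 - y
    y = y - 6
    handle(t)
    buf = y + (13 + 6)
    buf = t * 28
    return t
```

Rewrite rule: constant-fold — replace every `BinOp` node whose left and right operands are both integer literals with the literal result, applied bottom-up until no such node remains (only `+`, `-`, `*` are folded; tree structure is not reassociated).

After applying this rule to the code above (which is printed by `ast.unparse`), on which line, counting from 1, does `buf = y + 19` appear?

11

Transformed code:
def apply(t, y, buf):
    handle(buf)
    y = 342
    y = 54 - t
    y = 34 * buf
    buf = y - 29
    handle(y)
    t = 2 - y
    y = y - 6
    handle(t)
    buf = y + 19
    buf = t * 28
    return t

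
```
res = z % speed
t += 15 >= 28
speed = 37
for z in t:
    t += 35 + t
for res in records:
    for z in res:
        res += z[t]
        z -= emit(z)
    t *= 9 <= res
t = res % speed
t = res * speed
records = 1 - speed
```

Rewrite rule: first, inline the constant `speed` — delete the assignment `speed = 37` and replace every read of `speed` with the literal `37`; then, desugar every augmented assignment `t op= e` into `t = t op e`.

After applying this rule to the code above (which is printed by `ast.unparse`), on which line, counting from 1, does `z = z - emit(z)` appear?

8

Transformed code:
res = z % 37
t = t + (15 >= 28)
for z in t:
    t = t + (35 + t)
for res in records:
    for z in res:
        res = res + z[t]
        z = z - emit(z)
    t = t * (9 <= res)
t = res % 37
t = res * 37
records = 1 - 37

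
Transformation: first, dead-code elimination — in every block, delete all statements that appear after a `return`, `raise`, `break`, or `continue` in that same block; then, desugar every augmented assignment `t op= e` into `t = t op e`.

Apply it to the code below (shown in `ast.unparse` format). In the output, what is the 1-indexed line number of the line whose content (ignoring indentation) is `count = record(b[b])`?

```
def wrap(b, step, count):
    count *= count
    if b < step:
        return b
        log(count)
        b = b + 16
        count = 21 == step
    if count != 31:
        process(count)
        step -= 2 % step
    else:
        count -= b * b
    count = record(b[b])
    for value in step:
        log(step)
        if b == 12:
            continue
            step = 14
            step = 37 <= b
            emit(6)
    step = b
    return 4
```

10

Transformed code:
def wrap(b, step, count):
    count = count * count
    if b < step:
        return b
    if count != 31:
        process(count)
        step = step - 2 % step
    else:
        count = count - b * b
    count = record(b[b])
    for value in step:
        log(step)
        if b == 12:
            continue
    step = b
    return 4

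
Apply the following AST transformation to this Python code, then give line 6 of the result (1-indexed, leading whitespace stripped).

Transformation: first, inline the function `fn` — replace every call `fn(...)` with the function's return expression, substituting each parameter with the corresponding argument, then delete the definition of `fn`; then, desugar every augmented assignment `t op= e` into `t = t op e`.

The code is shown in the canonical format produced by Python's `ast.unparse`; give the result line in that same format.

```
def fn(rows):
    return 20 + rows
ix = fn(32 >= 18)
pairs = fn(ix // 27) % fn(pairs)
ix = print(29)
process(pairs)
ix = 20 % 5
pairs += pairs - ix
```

pairs = pairs + (pairs - ix)

Transformed code:
ix = 20 + (32 >= 18)
pairs = (20 + ix // 27) % (20 + pairs)
ix = print(29)
process(pairs)
ix = 20 % 5
pairs = pairs + (pairs - ix)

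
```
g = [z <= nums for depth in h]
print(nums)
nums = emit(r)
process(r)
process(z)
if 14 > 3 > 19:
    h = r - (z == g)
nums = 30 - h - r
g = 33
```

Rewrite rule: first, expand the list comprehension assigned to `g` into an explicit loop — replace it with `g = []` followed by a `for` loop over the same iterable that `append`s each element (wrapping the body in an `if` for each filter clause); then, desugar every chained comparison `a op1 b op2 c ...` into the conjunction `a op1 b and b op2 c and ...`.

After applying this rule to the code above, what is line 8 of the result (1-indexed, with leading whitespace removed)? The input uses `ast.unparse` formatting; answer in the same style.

Transformed code:
g = []
for depth in h:
    g.append(z <= nums)
print(nums)
nums = emit(r)
process(r)
process(z)
if 14 > 3 and 3 > 19:
    h = r - (z == g)
nums = 30 - h - r
g = 33

if 14 > 3 and 3 > 19:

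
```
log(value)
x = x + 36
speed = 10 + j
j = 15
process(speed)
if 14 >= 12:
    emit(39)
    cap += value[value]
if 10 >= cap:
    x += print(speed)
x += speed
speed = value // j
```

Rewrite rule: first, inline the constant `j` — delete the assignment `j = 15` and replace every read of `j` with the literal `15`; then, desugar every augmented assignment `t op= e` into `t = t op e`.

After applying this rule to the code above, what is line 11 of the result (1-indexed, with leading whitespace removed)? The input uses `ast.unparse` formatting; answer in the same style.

Transformed code:
log(value)
x = x + 36
speed = 10 + 15
process(speed)
if 14 >= 12:
    emit(39)
    cap = cap + value[value]
if 10 >= cap:
    x = x + print(speed)
x = x + speed
speed = value // 15

speed = value // 15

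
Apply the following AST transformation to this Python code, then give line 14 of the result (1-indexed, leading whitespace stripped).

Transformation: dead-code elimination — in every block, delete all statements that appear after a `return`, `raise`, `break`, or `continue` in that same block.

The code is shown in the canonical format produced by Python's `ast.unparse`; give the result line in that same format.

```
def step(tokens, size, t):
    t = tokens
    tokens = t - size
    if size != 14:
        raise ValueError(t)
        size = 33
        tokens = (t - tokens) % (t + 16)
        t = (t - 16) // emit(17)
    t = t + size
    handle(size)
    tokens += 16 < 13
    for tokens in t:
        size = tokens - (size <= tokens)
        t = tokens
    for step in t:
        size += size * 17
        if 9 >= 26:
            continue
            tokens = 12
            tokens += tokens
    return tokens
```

if 9 >= 26:

Transformed code:
def step(tokens, size, t):
    t = tokens
    tokens = t - size
    if size != 14:
        raise ValueError(t)
    t = t + size
    handle(size)
    tokens += 16 < 13
    for tokens in t:
        size = tokens - (size <= tokens)
        t = tokens
    for step in t:
        size += size * 17
        if 9 >= 26:
            continue
    return tokens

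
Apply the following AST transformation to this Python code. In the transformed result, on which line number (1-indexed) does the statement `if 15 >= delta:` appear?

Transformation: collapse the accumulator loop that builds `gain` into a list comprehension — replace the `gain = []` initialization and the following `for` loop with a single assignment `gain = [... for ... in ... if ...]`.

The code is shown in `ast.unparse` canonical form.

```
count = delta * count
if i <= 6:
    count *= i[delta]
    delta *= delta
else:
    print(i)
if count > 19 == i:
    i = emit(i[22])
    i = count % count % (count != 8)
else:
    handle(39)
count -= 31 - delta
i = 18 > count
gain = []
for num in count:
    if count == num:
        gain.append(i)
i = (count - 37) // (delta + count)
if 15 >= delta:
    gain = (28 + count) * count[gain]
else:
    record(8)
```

16

Transformed code:
count = delta * count
if i <= 6:
    count *= i[delta]
    delta *= delta
else:
    print(i)
if count > 19 == i:
    i = emit(i[22])
    i = count % count % (count != 8)
else:
    handle(39)
count -= 31 - delta
i = 18 > count
gain = [i for num in count if count == num]
i = (count - 37) // (delta + count)
if 15 >= delta:
    gain = (28 + count) * count[gain]
else:
    record(8)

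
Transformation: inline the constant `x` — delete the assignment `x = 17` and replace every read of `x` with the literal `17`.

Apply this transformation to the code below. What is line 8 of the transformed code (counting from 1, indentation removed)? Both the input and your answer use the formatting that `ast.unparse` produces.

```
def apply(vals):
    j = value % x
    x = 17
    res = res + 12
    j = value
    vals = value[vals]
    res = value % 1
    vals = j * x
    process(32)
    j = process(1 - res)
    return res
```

Transformed code:
def apply(vals):
    j = value % 17
    res = res + 12
    j = value
    vals = value[vals]
    res = value % 1
    vals = j * 17
    process(32)
    j = process(1 - res)
    return res

process(32)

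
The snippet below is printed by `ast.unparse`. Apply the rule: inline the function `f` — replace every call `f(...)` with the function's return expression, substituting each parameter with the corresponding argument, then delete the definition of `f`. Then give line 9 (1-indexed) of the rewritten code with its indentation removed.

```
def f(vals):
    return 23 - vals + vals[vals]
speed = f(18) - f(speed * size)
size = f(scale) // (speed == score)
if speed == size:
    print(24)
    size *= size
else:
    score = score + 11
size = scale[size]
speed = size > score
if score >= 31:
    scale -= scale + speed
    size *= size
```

speed = size > score

Transformed code:
speed = 23 - 18 + 18[18] - (23 - speed * size + (speed * size)[speed * size])
size = (23 - scale + scale[scale]) // (speed == score)
if speed == size:
    print(24)
    size *= size
else:
    score = score + 11
size = scale[size]
speed = size > score
if score >= 31:
    scale -= scale + speed
    size *= size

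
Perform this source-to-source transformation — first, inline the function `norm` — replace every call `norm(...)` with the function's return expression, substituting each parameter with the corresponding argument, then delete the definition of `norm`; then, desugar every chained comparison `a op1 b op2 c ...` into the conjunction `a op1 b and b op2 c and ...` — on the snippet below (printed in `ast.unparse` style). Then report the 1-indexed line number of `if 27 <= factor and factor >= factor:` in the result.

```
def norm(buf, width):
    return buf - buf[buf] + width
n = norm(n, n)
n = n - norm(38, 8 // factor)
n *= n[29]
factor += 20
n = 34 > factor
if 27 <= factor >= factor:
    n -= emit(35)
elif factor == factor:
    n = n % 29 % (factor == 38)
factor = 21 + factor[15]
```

6

Transformed code:
n = n - n[n] + n
n = n - (38 - 38[38] + 8 // factor)
n *= n[29]
factor += 20
n = 34 > factor
if 27 <= factor and factor >= factor:
    n -= emit(35)
elif factor == factor:
    n = n % 29 % (factor == 38)
factor = 21 + factor[15]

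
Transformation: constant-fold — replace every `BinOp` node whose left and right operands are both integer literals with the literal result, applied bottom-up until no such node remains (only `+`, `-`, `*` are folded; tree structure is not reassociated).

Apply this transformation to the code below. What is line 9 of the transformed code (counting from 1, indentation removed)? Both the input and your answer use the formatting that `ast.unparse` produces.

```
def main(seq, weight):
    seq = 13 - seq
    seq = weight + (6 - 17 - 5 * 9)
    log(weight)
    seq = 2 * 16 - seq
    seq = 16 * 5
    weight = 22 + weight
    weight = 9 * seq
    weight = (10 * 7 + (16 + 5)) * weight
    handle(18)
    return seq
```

Transformed code:
def main(seq, weight):
    seq = 13 - seq
    seq = weight + -56
    log(weight)
    seq = 32 - seq
    seq = 80
    weight = 22 + weight
    weight = 9 * seq
    weight = 91 * weight
    handle(18)
    return seq

weight = 91 * weight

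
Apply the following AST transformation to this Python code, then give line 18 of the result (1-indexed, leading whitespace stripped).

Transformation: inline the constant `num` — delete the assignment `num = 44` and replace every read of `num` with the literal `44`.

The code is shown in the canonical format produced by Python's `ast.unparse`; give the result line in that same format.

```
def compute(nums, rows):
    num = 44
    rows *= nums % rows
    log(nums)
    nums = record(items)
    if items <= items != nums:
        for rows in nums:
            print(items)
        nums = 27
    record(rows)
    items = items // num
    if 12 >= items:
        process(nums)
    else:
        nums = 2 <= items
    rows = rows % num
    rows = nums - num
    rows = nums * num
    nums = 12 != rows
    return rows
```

nums = 12 != rows

Transformed code:
def compute(nums, rows):
    rows *= nums % rows
    log(nums)
    nums = record(items)
    if items <= items != nums:
        for rows in nums:
            print(items)
        nums = 27
    record(rows)
    items = items // 44
    if 12 >= items:
        process(nums)
    else:
        nums = 2 <= items
    rows = rows % 44
    rows = nums - 44
    rows = nums * 44
    nums = 12 != rows
    return rows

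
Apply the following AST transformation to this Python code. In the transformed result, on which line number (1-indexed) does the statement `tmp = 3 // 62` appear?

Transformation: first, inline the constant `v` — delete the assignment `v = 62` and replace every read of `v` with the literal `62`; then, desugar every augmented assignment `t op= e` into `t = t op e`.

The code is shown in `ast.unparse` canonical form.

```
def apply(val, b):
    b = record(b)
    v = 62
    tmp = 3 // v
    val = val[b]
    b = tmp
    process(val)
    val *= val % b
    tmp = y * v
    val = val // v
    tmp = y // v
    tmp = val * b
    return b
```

3

Transformed code:
def apply(val, b):
    b = record(b)
    tmp = 3 // 62
    val = val[b]
    b = tmp
    process(val)
    val = val * (val % b)
    tmp = y * 62
    val = val // 62
    tmp = y // 62
    tmp = val * b
    return b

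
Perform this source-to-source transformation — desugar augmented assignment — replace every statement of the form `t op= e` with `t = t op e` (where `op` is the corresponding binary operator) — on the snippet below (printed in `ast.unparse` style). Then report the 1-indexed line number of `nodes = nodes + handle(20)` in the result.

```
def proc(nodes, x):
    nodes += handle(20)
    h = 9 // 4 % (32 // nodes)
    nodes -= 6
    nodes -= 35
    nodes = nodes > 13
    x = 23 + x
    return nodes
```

Transformed code:
def proc(nodes, x):
    nodes = nodes + handle(20)
    h = 9 // 4 % (32 // nodes)
    nodes = nodes - 6
    nodes = nodes - 35
    nodes = nodes > 13
    x = 23 + x
    return nodes

2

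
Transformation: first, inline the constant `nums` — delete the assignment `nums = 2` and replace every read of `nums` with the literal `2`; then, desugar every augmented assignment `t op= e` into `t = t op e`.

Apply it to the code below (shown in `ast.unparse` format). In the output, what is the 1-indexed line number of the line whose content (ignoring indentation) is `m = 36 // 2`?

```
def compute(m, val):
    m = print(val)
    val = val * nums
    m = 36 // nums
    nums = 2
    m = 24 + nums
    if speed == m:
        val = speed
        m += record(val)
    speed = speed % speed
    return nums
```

Transformed code:
def compute(m, val):
    m = print(val)
    val = val * 2
    m = 36 // 2
    m = 24 + 2
    if speed == m:
        val = speed
        m = m + record(val)
    speed = speed % speed
    return 2

4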